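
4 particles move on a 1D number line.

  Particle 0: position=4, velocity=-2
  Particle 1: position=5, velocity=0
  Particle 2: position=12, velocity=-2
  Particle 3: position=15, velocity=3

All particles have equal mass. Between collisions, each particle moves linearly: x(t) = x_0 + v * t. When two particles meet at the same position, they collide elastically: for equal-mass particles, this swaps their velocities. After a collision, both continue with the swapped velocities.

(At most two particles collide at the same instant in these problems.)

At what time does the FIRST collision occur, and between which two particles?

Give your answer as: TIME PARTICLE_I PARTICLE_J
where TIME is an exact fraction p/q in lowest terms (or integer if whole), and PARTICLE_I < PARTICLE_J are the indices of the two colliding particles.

Pair (0,1): pos 4,5 vel -2,0 -> not approaching (rel speed -2 <= 0)
Pair (1,2): pos 5,12 vel 0,-2 -> gap=7, closing at 2/unit, collide at t=7/2
Pair (2,3): pos 12,15 vel -2,3 -> not approaching (rel speed -5 <= 0)
Earliest collision: t=7/2 between 1 and 2

Answer: 7/2 1 2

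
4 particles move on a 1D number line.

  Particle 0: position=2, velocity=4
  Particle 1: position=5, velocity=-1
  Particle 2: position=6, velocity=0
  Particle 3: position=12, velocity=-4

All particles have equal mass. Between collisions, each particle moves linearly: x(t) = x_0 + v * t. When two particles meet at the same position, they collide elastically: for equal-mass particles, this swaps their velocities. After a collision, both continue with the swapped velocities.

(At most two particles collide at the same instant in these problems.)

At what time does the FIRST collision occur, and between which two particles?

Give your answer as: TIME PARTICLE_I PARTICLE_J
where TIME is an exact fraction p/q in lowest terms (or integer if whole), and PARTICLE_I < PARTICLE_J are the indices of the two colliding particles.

Answer: 3/5 0 1

Derivation:
Pair (0,1): pos 2,5 vel 4,-1 -> gap=3, closing at 5/unit, collide at t=3/5
Pair (1,2): pos 5,6 vel -1,0 -> not approaching (rel speed -1 <= 0)
Pair (2,3): pos 6,12 vel 0,-4 -> gap=6, closing at 4/unit, collide at t=3/2
Earliest collision: t=3/5 between 0 and 1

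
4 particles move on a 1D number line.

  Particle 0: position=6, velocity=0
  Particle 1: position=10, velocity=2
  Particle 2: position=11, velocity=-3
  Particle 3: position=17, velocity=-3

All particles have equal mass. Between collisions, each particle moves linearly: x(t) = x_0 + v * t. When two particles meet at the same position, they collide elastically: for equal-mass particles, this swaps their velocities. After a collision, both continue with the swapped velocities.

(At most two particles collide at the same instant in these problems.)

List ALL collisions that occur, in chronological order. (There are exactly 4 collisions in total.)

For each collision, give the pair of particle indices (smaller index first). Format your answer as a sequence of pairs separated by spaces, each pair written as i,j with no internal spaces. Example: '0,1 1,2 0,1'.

Collision at t=1/5: particles 1 and 2 swap velocities; positions: p0=6 p1=52/5 p2=52/5 p3=82/5; velocities now: v0=0 v1=-3 v2=2 v3=-3
Collision at t=7/5: particles 2 and 3 swap velocities; positions: p0=6 p1=34/5 p2=64/5 p3=64/5; velocities now: v0=0 v1=-3 v2=-3 v3=2
Collision at t=5/3: particles 0 and 1 swap velocities; positions: p0=6 p1=6 p2=12 p3=40/3; velocities now: v0=-3 v1=0 v2=-3 v3=2
Collision at t=11/3: particles 1 and 2 swap velocities; positions: p0=0 p1=6 p2=6 p3=52/3; velocities now: v0=-3 v1=-3 v2=0 v3=2

Answer: 1,2 2,3 0,1 1,2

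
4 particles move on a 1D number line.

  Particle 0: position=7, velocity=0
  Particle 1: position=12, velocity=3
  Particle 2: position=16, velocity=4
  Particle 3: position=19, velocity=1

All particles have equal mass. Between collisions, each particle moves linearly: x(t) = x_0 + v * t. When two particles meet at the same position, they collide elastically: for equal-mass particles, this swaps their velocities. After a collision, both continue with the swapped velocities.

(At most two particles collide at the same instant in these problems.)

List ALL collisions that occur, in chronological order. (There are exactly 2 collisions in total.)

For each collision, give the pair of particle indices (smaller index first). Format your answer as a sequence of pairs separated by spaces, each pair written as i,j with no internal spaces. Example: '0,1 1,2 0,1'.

Collision at t=1: particles 2 and 3 swap velocities; positions: p0=7 p1=15 p2=20 p3=20; velocities now: v0=0 v1=3 v2=1 v3=4
Collision at t=7/2: particles 1 and 2 swap velocities; positions: p0=7 p1=45/2 p2=45/2 p3=30; velocities now: v0=0 v1=1 v2=3 v3=4

Answer: 2,3 1,2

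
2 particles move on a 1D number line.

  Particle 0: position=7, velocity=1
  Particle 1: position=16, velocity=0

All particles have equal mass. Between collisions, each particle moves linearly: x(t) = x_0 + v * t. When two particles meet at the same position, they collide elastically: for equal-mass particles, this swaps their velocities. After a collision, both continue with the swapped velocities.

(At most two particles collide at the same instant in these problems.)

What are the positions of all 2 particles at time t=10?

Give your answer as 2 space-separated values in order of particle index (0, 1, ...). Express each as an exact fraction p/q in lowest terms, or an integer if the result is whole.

Collision at t=9: particles 0 and 1 swap velocities; positions: p0=16 p1=16; velocities now: v0=0 v1=1
Advance to t=10 (no further collisions before then); velocities: v0=0 v1=1; positions = 16 17

Answer: 16 17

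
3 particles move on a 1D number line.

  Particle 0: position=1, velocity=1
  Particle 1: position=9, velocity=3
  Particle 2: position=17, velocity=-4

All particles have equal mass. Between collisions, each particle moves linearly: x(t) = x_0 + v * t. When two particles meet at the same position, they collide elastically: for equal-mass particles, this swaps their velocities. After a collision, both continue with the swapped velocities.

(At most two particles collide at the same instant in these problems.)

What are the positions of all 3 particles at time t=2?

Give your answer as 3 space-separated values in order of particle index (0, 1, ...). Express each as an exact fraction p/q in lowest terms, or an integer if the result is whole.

Answer: 3 9 15

Derivation:
Collision at t=8/7: particles 1 and 2 swap velocities; positions: p0=15/7 p1=87/7 p2=87/7; velocities now: v0=1 v1=-4 v2=3
Advance to t=2 (no further collisions before then); velocities: v0=1 v1=-4 v2=3; positions = 3 9 15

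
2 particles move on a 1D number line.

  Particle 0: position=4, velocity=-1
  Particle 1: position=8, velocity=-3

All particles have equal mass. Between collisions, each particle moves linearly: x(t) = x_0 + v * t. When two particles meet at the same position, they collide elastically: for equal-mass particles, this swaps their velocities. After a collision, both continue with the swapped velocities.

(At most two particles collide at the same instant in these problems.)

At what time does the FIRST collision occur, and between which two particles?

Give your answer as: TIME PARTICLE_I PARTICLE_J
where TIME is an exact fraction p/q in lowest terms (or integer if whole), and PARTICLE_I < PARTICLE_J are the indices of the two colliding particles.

Answer: 2 0 1

Derivation:
Pair (0,1): pos 4,8 vel -1,-3 -> gap=4, closing at 2/unit, collide at t=2
Earliest collision: t=2 between 0 and 1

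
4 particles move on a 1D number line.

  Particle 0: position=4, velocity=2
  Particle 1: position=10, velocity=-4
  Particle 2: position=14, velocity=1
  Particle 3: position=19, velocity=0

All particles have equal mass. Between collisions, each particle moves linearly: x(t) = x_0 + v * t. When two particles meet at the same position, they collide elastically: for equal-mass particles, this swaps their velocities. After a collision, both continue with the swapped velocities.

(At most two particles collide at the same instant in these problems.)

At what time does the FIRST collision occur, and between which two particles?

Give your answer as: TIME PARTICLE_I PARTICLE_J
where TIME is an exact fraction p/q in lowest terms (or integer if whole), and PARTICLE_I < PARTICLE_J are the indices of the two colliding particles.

Pair (0,1): pos 4,10 vel 2,-4 -> gap=6, closing at 6/unit, collide at t=1
Pair (1,2): pos 10,14 vel -4,1 -> not approaching (rel speed -5 <= 0)
Pair (2,3): pos 14,19 vel 1,0 -> gap=5, closing at 1/unit, collide at t=5
Earliest collision: t=1 between 0 and 1

Answer: 1 0 1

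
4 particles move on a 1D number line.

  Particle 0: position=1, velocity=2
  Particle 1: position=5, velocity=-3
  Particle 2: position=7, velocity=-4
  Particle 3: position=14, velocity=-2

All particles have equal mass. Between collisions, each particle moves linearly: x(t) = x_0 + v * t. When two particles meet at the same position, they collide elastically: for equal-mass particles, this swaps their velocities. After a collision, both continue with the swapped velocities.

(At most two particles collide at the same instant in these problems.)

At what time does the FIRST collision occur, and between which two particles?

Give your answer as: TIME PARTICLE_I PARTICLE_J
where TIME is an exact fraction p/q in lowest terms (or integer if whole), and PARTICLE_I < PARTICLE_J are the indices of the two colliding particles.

Pair (0,1): pos 1,5 vel 2,-3 -> gap=4, closing at 5/unit, collide at t=4/5
Pair (1,2): pos 5,7 vel -3,-4 -> gap=2, closing at 1/unit, collide at t=2
Pair (2,3): pos 7,14 vel -4,-2 -> not approaching (rel speed -2 <= 0)
Earliest collision: t=4/5 between 0 and 1

Answer: 4/5 0 1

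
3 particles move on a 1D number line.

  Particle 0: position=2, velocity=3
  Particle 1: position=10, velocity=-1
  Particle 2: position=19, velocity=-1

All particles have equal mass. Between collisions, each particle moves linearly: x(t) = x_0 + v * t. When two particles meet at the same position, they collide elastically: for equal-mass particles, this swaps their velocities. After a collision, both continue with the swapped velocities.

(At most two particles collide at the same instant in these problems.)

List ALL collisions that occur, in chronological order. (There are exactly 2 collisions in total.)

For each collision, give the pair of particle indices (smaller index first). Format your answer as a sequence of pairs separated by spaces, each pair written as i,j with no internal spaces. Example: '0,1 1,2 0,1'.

Collision at t=2: particles 0 and 1 swap velocities; positions: p0=8 p1=8 p2=17; velocities now: v0=-1 v1=3 v2=-1
Collision at t=17/4: particles 1 and 2 swap velocities; positions: p0=23/4 p1=59/4 p2=59/4; velocities now: v0=-1 v1=-1 v2=3

Answer: 0,1 1,2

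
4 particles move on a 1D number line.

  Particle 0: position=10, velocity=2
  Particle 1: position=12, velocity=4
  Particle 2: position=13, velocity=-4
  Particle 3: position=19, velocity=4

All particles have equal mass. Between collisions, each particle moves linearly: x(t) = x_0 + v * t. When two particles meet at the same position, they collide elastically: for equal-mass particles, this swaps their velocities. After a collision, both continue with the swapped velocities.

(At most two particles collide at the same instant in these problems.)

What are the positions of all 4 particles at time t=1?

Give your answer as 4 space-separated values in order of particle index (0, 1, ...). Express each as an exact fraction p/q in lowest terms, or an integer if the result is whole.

Collision at t=1/8: particles 1 and 2 swap velocities; positions: p0=41/4 p1=25/2 p2=25/2 p3=39/2; velocities now: v0=2 v1=-4 v2=4 v3=4
Collision at t=1/2: particles 0 and 1 swap velocities; positions: p0=11 p1=11 p2=14 p3=21; velocities now: v0=-4 v1=2 v2=4 v3=4
Advance to t=1 (no further collisions before then); velocities: v0=-4 v1=2 v2=4 v3=4; positions = 9 12 16 23

Answer: 9 12 16 23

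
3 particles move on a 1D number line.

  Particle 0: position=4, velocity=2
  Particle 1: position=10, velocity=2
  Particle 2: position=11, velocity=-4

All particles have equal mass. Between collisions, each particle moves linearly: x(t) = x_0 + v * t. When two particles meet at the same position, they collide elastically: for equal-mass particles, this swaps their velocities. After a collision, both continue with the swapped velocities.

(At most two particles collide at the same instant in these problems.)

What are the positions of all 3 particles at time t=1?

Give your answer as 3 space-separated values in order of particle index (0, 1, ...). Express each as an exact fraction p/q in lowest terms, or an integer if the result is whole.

Answer: 6 7 12

Derivation:
Collision at t=1/6: particles 1 and 2 swap velocities; positions: p0=13/3 p1=31/3 p2=31/3; velocities now: v0=2 v1=-4 v2=2
Advance to t=1 (no further collisions before then); velocities: v0=2 v1=-4 v2=2; positions = 6 7 12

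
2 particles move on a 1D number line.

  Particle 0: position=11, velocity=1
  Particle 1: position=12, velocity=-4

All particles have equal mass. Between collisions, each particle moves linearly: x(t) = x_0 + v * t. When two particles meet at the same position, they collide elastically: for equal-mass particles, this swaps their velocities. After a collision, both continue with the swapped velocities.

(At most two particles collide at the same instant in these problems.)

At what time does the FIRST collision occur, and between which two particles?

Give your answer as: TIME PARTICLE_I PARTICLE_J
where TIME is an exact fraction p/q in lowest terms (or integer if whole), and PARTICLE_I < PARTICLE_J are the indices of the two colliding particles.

Pair (0,1): pos 11,12 vel 1,-4 -> gap=1, closing at 5/unit, collide at t=1/5
Earliest collision: t=1/5 between 0 and 1

Answer: 1/5 0 1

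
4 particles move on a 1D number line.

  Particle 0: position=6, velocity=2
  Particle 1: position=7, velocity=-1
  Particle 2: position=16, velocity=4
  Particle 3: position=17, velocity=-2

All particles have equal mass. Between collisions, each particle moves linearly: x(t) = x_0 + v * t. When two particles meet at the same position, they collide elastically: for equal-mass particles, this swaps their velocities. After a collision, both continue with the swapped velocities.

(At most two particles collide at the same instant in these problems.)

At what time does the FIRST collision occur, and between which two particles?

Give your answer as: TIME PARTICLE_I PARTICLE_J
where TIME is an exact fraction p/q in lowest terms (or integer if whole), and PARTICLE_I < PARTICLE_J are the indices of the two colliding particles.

Answer: 1/6 2 3

Derivation:
Pair (0,1): pos 6,7 vel 2,-1 -> gap=1, closing at 3/unit, collide at t=1/3
Pair (1,2): pos 7,16 vel -1,4 -> not approaching (rel speed -5 <= 0)
Pair (2,3): pos 16,17 vel 4,-2 -> gap=1, closing at 6/unit, collide at t=1/6
Earliest collision: t=1/6 between 2 and 3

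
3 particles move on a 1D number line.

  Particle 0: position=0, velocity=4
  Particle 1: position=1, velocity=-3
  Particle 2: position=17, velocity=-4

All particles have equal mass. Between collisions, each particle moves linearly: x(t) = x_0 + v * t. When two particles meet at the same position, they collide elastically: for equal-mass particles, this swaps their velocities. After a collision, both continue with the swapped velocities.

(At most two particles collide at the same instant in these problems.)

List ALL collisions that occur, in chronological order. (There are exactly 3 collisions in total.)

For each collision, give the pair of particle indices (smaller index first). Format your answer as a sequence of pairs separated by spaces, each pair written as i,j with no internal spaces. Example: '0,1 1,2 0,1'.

Answer: 0,1 1,2 0,1

Derivation:
Collision at t=1/7: particles 0 and 1 swap velocities; positions: p0=4/7 p1=4/7 p2=115/7; velocities now: v0=-3 v1=4 v2=-4
Collision at t=17/8: particles 1 and 2 swap velocities; positions: p0=-43/8 p1=17/2 p2=17/2; velocities now: v0=-3 v1=-4 v2=4
Collision at t=16: particles 0 and 1 swap velocities; positions: p0=-47 p1=-47 p2=64; velocities now: v0=-4 v1=-3 v2=4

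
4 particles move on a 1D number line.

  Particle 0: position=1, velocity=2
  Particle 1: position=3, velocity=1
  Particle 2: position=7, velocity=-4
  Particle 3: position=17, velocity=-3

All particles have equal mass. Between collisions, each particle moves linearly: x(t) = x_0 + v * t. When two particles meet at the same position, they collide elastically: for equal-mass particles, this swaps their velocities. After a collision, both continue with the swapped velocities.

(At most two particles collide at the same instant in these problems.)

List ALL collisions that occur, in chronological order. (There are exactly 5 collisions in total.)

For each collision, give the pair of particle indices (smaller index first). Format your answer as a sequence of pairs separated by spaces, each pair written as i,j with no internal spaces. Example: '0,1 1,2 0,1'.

Answer: 1,2 0,1 1,2 2,3 1,2

Derivation:
Collision at t=4/5: particles 1 and 2 swap velocities; positions: p0=13/5 p1=19/5 p2=19/5 p3=73/5; velocities now: v0=2 v1=-4 v2=1 v3=-3
Collision at t=1: particles 0 and 1 swap velocities; positions: p0=3 p1=3 p2=4 p3=14; velocities now: v0=-4 v1=2 v2=1 v3=-3
Collision at t=2: particles 1 and 2 swap velocities; positions: p0=-1 p1=5 p2=5 p3=11; velocities now: v0=-4 v1=1 v2=2 v3=-3
Collision at t=16/5: particles 2 and 3 swap velocities; positions: p0=-29/5 p1=31/5 p2=37/5 p3=37/5; velocities now: v0=-4 v1=1 v2=-3 v3=2
Collision at t=7/2: particles 1 and 2 swap velocities; positions: p0=-7 p1=13/2 p2=13/2 p3=8; velocities now: v0=-4 v1=-3 v2=1 v3=2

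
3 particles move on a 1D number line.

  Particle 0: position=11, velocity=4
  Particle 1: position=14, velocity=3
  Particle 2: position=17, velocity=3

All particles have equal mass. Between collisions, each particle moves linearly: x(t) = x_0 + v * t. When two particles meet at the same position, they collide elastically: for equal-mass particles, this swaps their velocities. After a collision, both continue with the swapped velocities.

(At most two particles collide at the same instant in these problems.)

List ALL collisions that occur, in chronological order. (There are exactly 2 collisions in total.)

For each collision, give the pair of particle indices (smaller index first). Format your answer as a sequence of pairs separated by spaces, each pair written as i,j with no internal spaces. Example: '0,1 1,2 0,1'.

Answer: 0,1 1,2

Derivation:
Collision at t=3: particles 0 and 1 swap velocities; positions: p0=23 p1=23 p2=26; velocities now: v0=3 v1=4 v2=3
Collision at t=6: particles 1 and 2 swap velocities; positions: p0=32 p1=35 p2=35; velocities now: v0=3 v1=3 v2=4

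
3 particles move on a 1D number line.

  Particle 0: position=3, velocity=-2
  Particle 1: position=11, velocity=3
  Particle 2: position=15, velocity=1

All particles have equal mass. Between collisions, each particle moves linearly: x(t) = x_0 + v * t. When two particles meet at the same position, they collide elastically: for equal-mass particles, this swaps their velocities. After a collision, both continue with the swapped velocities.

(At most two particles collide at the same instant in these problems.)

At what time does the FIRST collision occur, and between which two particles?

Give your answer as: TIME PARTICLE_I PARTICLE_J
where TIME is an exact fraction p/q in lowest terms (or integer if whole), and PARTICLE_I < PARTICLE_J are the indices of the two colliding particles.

Answer: 2 1 2

Derivation:
Pair (0,1): pos 3,11 vel -2,3 -> not approaching (rel speed -5 <= 0)
Pair (1,2): pos 11,15 vel 3,1 -> gap=4, closing at 2/unit, collide at t=2
Earliest collision: t=2 between 1 and 2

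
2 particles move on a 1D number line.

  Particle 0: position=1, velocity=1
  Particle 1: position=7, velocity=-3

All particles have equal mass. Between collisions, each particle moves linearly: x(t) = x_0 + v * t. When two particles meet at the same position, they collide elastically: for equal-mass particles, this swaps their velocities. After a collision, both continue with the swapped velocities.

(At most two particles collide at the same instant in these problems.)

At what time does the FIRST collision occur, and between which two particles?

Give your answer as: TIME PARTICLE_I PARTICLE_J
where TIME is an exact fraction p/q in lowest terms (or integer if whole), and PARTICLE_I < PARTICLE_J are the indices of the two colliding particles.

Answer: 3/2 0 1

Derivation:
Pair (0,1): pos 1,7 vel 1,-3 -> gap=6, closing at 4/unit, collide at t=3/2
Earliest collision: t=3/2 between 0 and 1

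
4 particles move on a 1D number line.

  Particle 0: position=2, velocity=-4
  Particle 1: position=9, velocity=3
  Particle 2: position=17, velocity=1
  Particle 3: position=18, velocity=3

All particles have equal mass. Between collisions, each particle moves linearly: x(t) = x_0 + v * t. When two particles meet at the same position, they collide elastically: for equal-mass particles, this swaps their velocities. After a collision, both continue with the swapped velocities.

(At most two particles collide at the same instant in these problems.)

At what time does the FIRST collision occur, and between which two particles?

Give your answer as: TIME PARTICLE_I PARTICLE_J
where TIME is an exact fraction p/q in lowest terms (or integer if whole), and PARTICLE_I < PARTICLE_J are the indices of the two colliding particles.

Pair (0,1): pos 2,9 vel -4,3 -> not approaching (rel speed -7 <= 0)
Pair (1,2): pos 9,17 vel 3,1 -> gap=8, closing at 2/unit, collide at t=4
Pair (2,3): pos 17,18 vel 1,3 -> not approaching (rel speed -2 <= 0)
Earliest collision: t=4 between 1 and 2

Answer: 4 1 2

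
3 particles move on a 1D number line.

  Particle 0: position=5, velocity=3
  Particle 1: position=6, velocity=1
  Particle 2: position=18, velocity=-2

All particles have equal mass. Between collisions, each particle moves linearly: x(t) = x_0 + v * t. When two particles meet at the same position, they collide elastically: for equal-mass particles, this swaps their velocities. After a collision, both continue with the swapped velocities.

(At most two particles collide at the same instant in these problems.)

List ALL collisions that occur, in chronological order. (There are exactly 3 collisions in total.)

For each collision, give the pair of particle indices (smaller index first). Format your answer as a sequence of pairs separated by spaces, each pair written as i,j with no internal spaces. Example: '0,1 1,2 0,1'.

Collision at t=1/2: particles 0 and 1 swap velocities; positions: p0=13/2 p1=13/2 p2=17; velocities now: v0=1 v1=3 v2=-2
Collision at t=13/5: particles 1 and 2 swap velocities; positions: p0=43/5 p1=64/5 p2=64/5; velocities now: v0=1 v1=-2 v2=3
Collision at t=4: particles 0 and 1 swap velocities; positions: p0=10 p1=10 p2=17; velocities now: v0=-2 v1=1 v2=3

Answer: 0,1 1,2 0,1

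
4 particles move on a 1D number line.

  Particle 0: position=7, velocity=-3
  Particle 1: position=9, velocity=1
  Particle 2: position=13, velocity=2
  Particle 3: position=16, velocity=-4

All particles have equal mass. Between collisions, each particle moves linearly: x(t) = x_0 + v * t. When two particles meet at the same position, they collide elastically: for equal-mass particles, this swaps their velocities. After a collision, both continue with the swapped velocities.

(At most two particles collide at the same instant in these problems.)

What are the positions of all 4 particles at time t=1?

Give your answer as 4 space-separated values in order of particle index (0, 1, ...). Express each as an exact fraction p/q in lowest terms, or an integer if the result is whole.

Collision at t=1/2: particles 2 and 3 swap velocities; positions: p0=11/2 p1=19/2 p2=14 p3=14; velocities now: v0=-3 v1=1 v2=-4 v3=2
Advance to t=1 (no further collisions before then); velocities: v0=-3 v1=1 v2=-4 v3=2; positions = 4 10 12 15

Answer: 4 10 12 15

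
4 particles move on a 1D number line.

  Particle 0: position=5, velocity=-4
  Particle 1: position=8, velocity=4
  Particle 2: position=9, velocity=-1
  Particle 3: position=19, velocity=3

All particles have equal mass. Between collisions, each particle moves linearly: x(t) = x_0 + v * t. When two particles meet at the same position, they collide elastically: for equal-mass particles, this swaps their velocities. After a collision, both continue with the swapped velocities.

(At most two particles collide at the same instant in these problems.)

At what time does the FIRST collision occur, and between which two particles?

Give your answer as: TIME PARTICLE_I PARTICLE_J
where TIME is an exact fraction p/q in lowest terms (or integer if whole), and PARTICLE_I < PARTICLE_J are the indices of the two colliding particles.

Answer: 1/5 1 2

Derivation:
Pair (0,1): pos 5,8 vel -4,4 -> not approaching (rel speed -8 <= 0)
Pair (1,2): pos 8,9 vel 4,-1 -> gap=1, closing at 5/unit, collide at t=1/5
Pair (2,3): pos 9,19 vel -1,3 -> not approaching (rel speed -4 <= 0)
Earliest collision: t=1/5 between 1 and 2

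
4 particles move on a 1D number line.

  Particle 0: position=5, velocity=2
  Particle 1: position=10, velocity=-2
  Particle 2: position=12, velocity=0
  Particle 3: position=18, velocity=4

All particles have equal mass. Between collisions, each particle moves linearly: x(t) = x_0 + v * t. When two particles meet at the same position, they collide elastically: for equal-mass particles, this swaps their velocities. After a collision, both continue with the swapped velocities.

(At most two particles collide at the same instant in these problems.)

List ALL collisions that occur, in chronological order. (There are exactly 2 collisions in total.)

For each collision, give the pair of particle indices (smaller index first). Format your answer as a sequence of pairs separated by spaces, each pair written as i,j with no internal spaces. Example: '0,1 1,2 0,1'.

Collision at t=5/4: particles 0 and 1 swap velocities; positions: p0=15/2 p1=15/2 p2=12 p3=23; velocities now: v0=-2 v1=2 v2=0 v3=4
Collision at t=7/2: particles 1 and 2 swap velocities; positions: p0=3 p1=12 p2=12 p3=32; velocities now: v0=-2 v1=0 v2=2 v3=4

Answer: 0,1 1,2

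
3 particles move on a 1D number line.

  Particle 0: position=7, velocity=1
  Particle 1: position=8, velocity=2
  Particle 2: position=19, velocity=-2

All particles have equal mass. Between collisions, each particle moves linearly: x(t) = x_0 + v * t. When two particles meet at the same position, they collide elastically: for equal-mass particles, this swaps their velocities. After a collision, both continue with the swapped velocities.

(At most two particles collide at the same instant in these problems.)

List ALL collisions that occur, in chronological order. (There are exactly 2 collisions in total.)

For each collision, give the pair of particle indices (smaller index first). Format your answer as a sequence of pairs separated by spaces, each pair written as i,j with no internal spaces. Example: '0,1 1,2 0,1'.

Answer: 1,2 0,1

Derivation:
Collision at t=11/4: particles 1 and 2 swap velocities; positions: p0=39/4 p1=27/2 p2=27/2; velocities now: v0=1 v1=-2 v2=2
Collision at t=4: particles 0 and 1 swap velocities; positions: p0=11 p1=11 p2=16; velocities now: v0=-2 v1=1 v2=2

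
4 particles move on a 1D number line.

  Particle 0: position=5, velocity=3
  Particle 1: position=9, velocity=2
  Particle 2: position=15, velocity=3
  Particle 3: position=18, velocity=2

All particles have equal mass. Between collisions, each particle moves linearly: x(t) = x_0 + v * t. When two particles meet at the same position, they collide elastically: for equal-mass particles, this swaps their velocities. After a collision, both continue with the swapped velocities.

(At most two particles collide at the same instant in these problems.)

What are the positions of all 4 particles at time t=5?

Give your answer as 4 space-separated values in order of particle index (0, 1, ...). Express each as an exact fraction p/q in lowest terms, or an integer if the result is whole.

Collision at t=3: particles 2 and 3 swap velocities; positions: p0=14 p1=15 p2=24 p3=24; velocities now: v0=3 v1=2 v2=2 v3=3
Collision at t=4: particles 0 and 1 swap velocities; positions: p0=17 p1=17 p2=26 p3=27; velocities now: v0=2 v1=3 v2=2 v3=3
Advance to t=5 (no further collisions before then); velocities: v0=2 v1=3 v2=2 v3=3; positions = 19 20 28 30

Answer: 19 20 28 30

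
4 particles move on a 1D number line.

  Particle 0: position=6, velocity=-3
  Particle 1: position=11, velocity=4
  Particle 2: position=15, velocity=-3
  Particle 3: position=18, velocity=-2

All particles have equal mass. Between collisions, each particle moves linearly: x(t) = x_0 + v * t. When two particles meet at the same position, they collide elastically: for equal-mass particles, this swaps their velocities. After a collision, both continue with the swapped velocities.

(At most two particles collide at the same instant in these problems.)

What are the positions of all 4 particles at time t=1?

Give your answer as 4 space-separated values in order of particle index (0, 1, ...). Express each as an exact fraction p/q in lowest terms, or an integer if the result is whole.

Collision at t=4/7: particles 1 and 2 swap velocities; positions: p0=30/7 p1=93/7 p2=93/7 p3=118/7; velocities now: v0=-3 v1=-3 v2=4 v3=-2
Advance to t=1 (no further collisions before then); velocities: v0=-3 v1=-3 v2=4 v3=-2; positions = 3 12 15 16

Answer: 3 12 15 16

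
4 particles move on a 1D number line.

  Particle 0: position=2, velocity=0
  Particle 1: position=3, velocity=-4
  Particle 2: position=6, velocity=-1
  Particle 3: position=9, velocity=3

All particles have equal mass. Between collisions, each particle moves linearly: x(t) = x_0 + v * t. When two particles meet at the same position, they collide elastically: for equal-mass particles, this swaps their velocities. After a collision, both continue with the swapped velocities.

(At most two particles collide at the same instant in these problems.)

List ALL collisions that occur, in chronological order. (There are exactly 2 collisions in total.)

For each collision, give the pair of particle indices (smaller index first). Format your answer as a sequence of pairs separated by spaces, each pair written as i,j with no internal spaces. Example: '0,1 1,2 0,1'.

Answer: 0,1 1,2

Derivation:
Collision at t=1/4: particles 0 and 1 swap velocities; positions: p0=2 p1=2 p2=23/4 p3=39/4; velocities now: v0=-4 v1=0 v2=-1 v3=3
Collision at t=4: particles 1 and 2 swap velocities; positions: p0=-13 p1=2 p2=2 p3=21; velocities now: v0=-4 v1=-1 v2=0 v3=3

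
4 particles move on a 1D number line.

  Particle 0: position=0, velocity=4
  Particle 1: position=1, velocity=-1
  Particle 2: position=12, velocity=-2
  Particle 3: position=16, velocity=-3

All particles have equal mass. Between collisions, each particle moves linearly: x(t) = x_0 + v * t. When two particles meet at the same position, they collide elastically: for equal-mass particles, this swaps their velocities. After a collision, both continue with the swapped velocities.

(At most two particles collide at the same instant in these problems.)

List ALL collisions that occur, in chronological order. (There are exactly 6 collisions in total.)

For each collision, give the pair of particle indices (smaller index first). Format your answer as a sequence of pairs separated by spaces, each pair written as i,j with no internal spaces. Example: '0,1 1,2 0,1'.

Answer: 0,1 1,2 2,3 1,2 0,1 1,2

Derivation:
Collision at t=1/5: particles 0 and 1 swap velocities; positions: p0=4/5 p1=4/5 p2=58/5 p3=77/5; velocities now: v0=-1 v1=4 v2=-2 v3=-3
Collision at t=2: particles 1 and 2 swap velocities; positions: p0=-1 p1=8 p2=8 p3=10; velocities now: v0=-1 v1=-2 v2=4 v3=-3
Collision at t=16/7: particles 2 and 3 swap velocities; positions: p0=-9/7 p1=52/7 p2=64/7 p3=64/7; velocities now: v0=-1 v1=-2 v2=-3 v3=4
Collision at t=4: particles 1 and 2 swap velocities; positions: p0=-3 p1=4 p2=4 p3=16; velocities now: v0=-1 v1=-3 v2=-2 v3=4
Collision at t=15/2: particles 0 and 1 swap velocities; positions: p0=-13/2 p1=-13/2 p2=-3 p3=30; velocities now: v0=-3 v1=-1 v2=-2 v3=4
Collision at t=11: particles 1 and 2 swap velocities; positions: p0=-17 p1=-10 p2=-10 p3=44; velocities now: v0=-3 v1=-2 v2=-1 v3=4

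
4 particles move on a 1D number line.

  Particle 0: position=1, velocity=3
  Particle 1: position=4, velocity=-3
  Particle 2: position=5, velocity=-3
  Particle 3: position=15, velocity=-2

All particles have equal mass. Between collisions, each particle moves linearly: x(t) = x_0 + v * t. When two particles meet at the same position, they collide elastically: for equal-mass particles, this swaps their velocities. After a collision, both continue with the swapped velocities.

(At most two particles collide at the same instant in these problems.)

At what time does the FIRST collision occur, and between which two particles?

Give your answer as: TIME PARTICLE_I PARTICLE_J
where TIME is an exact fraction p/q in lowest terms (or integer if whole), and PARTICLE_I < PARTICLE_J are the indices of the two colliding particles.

Pair (0,1): pos 1,4 vel 3,-3 -> gap=3, closing at 6/unit, collide at t=1/2
Pair (1,2): pos 4,5 vel -3,-3 -> not approaching (rel speed 0 <= 0)
Pair (2,3): pos 5,15 vel -3,-2 -> not approaching (rel speed -1 <= 0)
Earliest collision: t=1/2 between 0 and 1

Answer: 1/2 0 1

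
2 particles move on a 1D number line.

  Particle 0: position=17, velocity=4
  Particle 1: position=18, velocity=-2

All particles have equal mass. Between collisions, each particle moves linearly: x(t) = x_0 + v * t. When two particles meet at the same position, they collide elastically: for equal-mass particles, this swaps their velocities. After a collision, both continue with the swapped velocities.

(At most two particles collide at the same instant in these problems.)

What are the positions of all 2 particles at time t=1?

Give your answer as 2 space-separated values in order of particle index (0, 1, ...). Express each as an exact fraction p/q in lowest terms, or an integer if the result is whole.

Answer: 16 21

Derivation:
Collision at t=1/6: particles 0 and 1 swap velocities; positions: p0=53/3 p1=53/3; velocities now: v0=-2 v1=4
Advance to t=1 (no further collisions before then); velocities: v0=-2 v1=4; positions = 16 21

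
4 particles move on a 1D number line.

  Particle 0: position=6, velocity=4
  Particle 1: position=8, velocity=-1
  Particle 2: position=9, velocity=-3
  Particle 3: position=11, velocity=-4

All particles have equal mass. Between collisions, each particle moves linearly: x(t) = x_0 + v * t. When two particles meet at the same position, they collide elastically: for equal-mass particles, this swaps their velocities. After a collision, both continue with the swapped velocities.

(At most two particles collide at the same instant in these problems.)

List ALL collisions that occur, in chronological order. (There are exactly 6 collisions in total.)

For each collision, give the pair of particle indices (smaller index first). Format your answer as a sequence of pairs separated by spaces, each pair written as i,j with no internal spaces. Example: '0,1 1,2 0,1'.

Answer: 0,1 1,2 0,1 2,3 1,2 0,1

Derivation:
Collision at t=2/5: particles 0 and 1 swap velocities; positions: p0=38/5 p1=38/5 p2=39/5 p3=47/5; velocities now: v0=-1 v1=4 v2=-3 v3=-4
Collision at t=3/7: particles 1 and 2 swap velocities; positions: p0=53/7 p1=54/7 p2=54/7 p3=65/7; velocities now: v0=-1 v1=-3 v2=4 v3=-4
Collision at t=1/2: particles 0 and 1 swap velocities; positions: p0=15/2 p1=15/2 p2=8 p3=9; velocities now: v0=-3 v1=-1 v2=4 v3=-4
Collision at t=5/8: particles 2 and 3 swap velocities; positions: p0=57/8 p1=59/8 p2=17/2 p3=17/2; velocities now: v0=-3 v1=-1 v2=-4 v3=4
Collision at t=1: particles 1 and 2 swap velocities; positions: p0=6 p1=7 p2=7 p3=10; velocities now: v0=-3 v1=-4 v2=-1 v3=4
Collision at t=2: particles 0 and 1 swap velocities; positions: p0=3 p1=3 p2=6 p3=14; velocities now: v0=-4 v1=-3 v2=-1 v3=4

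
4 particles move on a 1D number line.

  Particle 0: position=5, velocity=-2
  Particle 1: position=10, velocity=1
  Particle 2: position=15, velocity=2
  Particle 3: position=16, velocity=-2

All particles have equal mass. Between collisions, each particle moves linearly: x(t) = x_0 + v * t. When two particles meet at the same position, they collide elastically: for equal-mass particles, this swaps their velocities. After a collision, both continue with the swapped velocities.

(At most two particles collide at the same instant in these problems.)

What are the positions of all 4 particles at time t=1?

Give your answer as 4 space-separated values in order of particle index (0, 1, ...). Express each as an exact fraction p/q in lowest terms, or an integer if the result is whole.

Collision at t=1/4: particles 2 and 3 swap velocities; positions: p0=9/2 p1=41/4 p2=31/2 p3=31/2; velocities now: v0=-2 v1=1 v2=-2 v3=2
Advance to t=1 (no further collisions before then); velocities: v0=-2 v1=1 v2=-2 v3=2; positions = 3 11 14 17

Answer: 3 11 14 17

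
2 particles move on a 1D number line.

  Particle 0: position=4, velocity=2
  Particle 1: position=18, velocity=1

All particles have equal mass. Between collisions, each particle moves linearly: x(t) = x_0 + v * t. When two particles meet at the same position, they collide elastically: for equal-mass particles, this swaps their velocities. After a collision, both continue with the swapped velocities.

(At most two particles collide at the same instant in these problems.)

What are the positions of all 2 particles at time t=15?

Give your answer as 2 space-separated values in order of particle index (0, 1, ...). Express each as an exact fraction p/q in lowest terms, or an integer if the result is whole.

Answer: 33 34

Derivation:
Collision at t=14: particles 0 and 1 swap velocities; positions: p0=32 p1=32; velocities now: v0=1 v1=2
Advance to t=15 (no further collisions before then); velocities: v0=1 v1=2; positions = 33 34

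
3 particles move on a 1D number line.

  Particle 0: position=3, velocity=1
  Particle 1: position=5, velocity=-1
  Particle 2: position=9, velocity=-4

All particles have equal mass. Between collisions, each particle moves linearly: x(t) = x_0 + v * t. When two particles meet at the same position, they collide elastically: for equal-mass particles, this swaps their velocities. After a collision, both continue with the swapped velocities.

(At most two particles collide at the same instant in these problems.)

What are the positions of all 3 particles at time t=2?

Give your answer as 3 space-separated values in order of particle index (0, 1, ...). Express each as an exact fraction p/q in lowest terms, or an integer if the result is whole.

Collision at t=1: particles 0 and 1 swap velocities; positions: p0=4 p1=4 p2=5; velocities now: v0=-1 v1=1 v2=-4
Collision at t=6/5: particles 1 and 2 swap velocities; positions: p0=19/5 p1=21/5 p2=21/5; velocities now: v0=-1 v1=-4 v2=1
Collision at t=4/3: particles 0 and 1 swap velocities; positions: p0=11/3 p1=11/3 p2=13/3; velocities now: v0=-4 v1=-1 v2=1
Advance to t=2 (no further collisions before then); velocities: v0=-4 v1=-1 v2=1; positions = 1 3 5

Answer: 1 3 5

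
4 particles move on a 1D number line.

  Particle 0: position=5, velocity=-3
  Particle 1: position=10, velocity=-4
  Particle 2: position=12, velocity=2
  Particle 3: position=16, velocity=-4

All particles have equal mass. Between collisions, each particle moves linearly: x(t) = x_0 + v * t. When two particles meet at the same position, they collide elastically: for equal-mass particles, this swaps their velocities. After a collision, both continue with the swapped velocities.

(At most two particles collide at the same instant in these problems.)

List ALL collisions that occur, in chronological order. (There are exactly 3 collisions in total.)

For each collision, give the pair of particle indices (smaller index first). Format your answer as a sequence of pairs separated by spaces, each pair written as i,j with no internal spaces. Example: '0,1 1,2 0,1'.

Answer: 2,3 0,1 1,2

Derivation:
Collision at t=2/3: particles 2 and 3 swap velocities; positions: p0=3 p1=22/3 p2=40/3 p3=40/3; velocities now: v0=-3 v1=-4 v2=-4 v3=2
Collision at t=5: particles 0 and 1 swap velocities; positions: p0=-10 p1=-10 p2=-4 p3=22; velocities now: v0=-4 v1=-3 v2=-4 v3=2
Collision at t=11: particles 1 and 2 swap velocities; positions: p0=-34 p1=-28 p2=-28 p3=34; velocities now: v0=-4 v1=-4 v2=-3 v3=2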